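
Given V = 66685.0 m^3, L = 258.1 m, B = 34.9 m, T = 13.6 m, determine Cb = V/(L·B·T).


Formula: Cb = V / (L * B * T)
Step 1 — L * B * T = 258.1 * 34.9 * 13.6 = 122504.584 m^3
Step 2 — Cb = 66685.0 / 122504.584 ≈ 0.54435 (5 s.f.)

0.54435


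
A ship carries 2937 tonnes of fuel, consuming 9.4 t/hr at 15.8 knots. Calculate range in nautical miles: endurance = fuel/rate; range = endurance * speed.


Formula: endurance = fuel / rate; range = endurance * speed
Step 1 — endurance = 2937 / 9.4 = 312.4468 hours
Step 2 — range = 312.4468 * 15.8 ≈ 4936.7 nautical miles (5 s.f.)

4936.7 NM


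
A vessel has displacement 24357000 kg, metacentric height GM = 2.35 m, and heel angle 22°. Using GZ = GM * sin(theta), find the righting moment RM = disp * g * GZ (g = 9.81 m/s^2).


Formula: GZ = GM * sin(theta); RM = disp * g * GZ
Step 1 — GZ = 2.35 * sin(22°) = 2.35 * 0.374607 = 0.880326 m
Step 2 — RM = 24357000 * 9.81 * 0.880326 ≈ 210350000 N·m (5 s.f.)

210350000 N·m


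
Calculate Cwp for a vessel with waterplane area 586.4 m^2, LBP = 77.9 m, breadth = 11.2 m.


Formula: Cwp = Aw / (L * B)
Step 1 — L * B = 77.9 * 11.2 = 872.48 m^2
Step 2 — Cwp = 586.4 / 872.48 ≈ 0.67211 (5 s.f.)

0.67211


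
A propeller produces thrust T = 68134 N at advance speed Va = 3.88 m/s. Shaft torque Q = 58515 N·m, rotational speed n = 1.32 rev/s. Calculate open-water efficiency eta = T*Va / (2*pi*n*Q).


Formula: eta = T * Va / (2 * pi * n * Q)
Step 1 — numerator = T * Va = 68134 * 3.88 = 264359.92
Step 2 — 2 * pi * n = 2 * pi * 1.32 = 8.293805
Step 3 — denominator = 8.293805 * 58515 = 485312.0
Step 4 — eta = 264359.92 / 485312.0 ≈ 0.54472 (5 s.f.)

0.54472


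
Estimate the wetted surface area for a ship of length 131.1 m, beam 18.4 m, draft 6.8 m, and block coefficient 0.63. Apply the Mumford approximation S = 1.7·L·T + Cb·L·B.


Formula: S = 1.7*L*T + V/T with V = Cb*L*B*T, i.e. S = L * (1.7*T + Cb*B)
Step 1 — 1.7*T = 1.7 * 6.8 = 11.56 m
Step 2 — Cb*B = 0.63 * 18.4 = 11.592 m
Step 3 — 1.7*T + Cb*B = 11.56 + 11.592 = 23.152 m
Step 4 — S = 131.1 * 23.152 ≈ 3035.2 m^2 (5 s.f.)

3035.2 m^2


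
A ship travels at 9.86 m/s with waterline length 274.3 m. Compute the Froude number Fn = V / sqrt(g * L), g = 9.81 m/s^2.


Formula: Fn = V / sqrt(g * L)
Step 1 — g * L = 9.81 * 274.3 = 2690.883
Step 2 — sqrt(g * L) = sqrt(2690.883) = 51.873722
Step 3 — Fn = 9.86 / 51.873722 ≈ 0.19008 (5 s.f.)

0.19008


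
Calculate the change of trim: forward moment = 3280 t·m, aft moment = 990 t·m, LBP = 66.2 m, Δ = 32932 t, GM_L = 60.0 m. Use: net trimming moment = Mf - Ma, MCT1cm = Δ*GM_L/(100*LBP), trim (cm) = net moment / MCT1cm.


Formula: net trimming moment = Mf - Ma; MCT1cm = Δ*GM_L/(100*LBP); trim = net moment / MCT1cm
Step 1 — net trimming moment = 3280 - 990 = 2290 t·m
Step 2 — MCT1cm = 32932 * 60.0 / (100 * 66.2) = 298.4773 t·m/cm
Step 3 — trim = 2290 / 298.4773 ≈ 7.6723 cm (5 s.f.)

7.6723 cm


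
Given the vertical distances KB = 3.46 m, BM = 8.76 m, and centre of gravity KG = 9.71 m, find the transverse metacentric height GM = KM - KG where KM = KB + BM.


Formula: GM = KB + BM - KG
Step 1 — KM = KB + BM = 3.46 + 8.76 = 12.22 m
Step 2 — GM = KM - KG = 12.22 - 9.71 = 2.51 m

2.51 m


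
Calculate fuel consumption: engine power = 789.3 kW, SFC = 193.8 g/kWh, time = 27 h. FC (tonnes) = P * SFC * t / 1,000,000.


Formula: FC (tonnes) = P * SFC * t / 1,000,000
Step 1 — P * SFC * t = 789.3 * 193.8 * 27 = 4130091.18 g
Step 2 — FC (tonnes) = 4130091.18 / 1,000,000 ≈ 4.1301 tonnes (5 s.f.)

4.1301 tonnes


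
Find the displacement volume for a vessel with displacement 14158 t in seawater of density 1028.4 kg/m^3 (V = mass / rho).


Formula: V = mass / rho
Step 1 — convert tonnes to kg: 14158 t * 1000 = 14158000 kg
Step 2 — V = 14158000 / 1028.4 ≈ 13767 m^3 (5 s.f.)

13767 m^3


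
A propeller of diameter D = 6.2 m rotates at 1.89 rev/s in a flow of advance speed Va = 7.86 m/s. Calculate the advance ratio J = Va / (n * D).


Formula: J = Va / (n * D)
Step 1 — n * D = 1.89 * 6.2 = 11.718
Step 2 — J = 7.86 / 11.718 ≈ 0.67076 (5 s.f.)

0.67076


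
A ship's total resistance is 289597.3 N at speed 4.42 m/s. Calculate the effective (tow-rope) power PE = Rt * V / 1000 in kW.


Formula: PE = Rt * V / 1000 (kW)
Step 1 — PE (W) = 289597.3 * 4.42 = 1280020.066 W
Step 2 — PE (kW) = 1280020.066 / 1000 ≈ 1280.0 kW (5 s.f.)

1280.0 kW


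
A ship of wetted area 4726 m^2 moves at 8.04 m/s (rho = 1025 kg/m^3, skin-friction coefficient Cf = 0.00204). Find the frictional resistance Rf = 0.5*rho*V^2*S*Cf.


Formula: Rf = 0.5 * rho * V^2 * S * Cf
Step 1 — V^2 = 8.04^2 = 64.6416
Step 2 — 0.5 * rho * V^2 = 0.5 * 1025 * 64.6416 = 33128.82
Step 3 — Rf = 33128.82 * 4726 * 0.00204 ≈ 319400 N (5 s.f.)

319400 N


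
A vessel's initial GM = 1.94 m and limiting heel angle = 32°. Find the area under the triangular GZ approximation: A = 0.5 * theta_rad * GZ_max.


Formula: GZ_max = GM * sin(theta); Area = 0.5 * theta_rad * GZ_max
Step 1 — GZ_max = 1.94 * sin(32°) = 1.94 * 0.529919 = 1.028043 m
Step 2 — theta_rad = 32 * pi/180 = 0.558505 rad
Step 3 — Area = 0.5 * 0.558505 * 1.028043 ≈ 0.28708 m·rad (5 s.f.)

0.28708 m·rad


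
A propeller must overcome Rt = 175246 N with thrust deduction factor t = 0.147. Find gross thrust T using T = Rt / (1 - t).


Formula: T = Rt / (1 - t)
Step 1 — (1 - t) = 1 - 0.147 = 0.853
Step 2 — T = 175246 / 0.853 ≈ 205450 N (5 s.f.)

205450 N


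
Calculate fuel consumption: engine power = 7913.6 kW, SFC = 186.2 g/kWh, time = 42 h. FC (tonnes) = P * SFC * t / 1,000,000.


Formula: FC (tonnes) = P * SFC * t / 1,000,000
Step 1 — P * SFC * t = 7913.6 * 186.2 * 42 = 61887517.44 g
Step 2 — FC (tonnes) = 61887517.44 / 1,000,000 ≈ 61.888 tonnes (5 s.f.)

61.888 tonnes


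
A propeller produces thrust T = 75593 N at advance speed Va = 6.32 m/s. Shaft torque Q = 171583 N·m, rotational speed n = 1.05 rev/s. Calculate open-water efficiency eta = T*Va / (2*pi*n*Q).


Formula: eta = T * Va / (2 * pi * n * Q)
Step 1 — numerator = T * Va = 75593 * 6.32 = 477747.76
Step 2 — 2 * pi * n = 2 * pi * 1.05 = 6.597345
Step 3 — denominator = 6.597345 * 171583 = 1131992.25
Step 4 — eta = 477747.76 / 1131992.25 ≈ 0.42204 (5 s.f.)

0.42204


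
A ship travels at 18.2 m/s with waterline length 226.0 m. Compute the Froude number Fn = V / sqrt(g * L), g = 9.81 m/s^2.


Formula: Fn = V / sqrt(g * L)
Step 1 — g * L = 9.81 * 226.0 = 2217.06
Step 2 — sqrt(g * L) = sqrt(2217.06) = 47.085667
Step 3 — Fn = 18.2 / 47.085667 ≈ 0.38653 (5 s.f.)

0.38653


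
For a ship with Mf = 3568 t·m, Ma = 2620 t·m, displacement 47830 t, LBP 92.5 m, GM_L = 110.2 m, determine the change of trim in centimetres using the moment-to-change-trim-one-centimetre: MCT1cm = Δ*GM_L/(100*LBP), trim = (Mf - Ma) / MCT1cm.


Formula: net trimming moment = Mf - Ma; MCT1cm = Δ*GM_L/(100*LBP); trim = net moment / MCT1cm
Step 1 — net trimming moment = 3568 - 2620 = 948 t·m
Step 2 — MCT1cm = 47830 * 110.2 / (100 * 92.5) = 569.8234 t·m/cm
Step 3 — trim = 948 / 569.8234 ≈ 1.6637 cm (5 s.f.)

1.6637 cm


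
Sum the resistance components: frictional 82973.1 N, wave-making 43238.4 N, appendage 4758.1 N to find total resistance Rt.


Formula: Rt = Rf + Rw + Ra
Substituting: Rt = 82973.1 + 43238.4 + 4758.1
Result: Rt = 130969.6 N

130969.6 N


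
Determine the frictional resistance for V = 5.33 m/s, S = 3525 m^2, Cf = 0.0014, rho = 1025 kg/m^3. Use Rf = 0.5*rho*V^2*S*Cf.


Formula: Rf = 0.5 * rho * V^2 * S * Cf
Step 1 — V^2 = 5.33^2 = 28.4089
Step 2 — 0.5 * rho * V^2 = 0.5 * 1025 * 28.4089 = 14559.56125
Step 3 — Rf = 14559.56125 * 3525 * 0.0014 ≈ 71851 N (5 s.f.)

71851 N


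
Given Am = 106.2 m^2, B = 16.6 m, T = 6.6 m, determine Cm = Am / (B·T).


Formula: Cm = Am / (B * T)
Step 1 — B * T = 16.6 * 6.6 = 109.56 m^2
Step 2 — Cm = 106.2 / 109.56 ≈ 0.96933 (5 s.f.)

0.96933


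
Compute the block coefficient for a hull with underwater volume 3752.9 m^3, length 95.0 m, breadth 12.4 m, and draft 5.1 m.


Formula: Cb = V / (L * B * T)
Step 1 — L * B * T = 95.0 * 12.4 * 5.1 = 6007.8 m^3
Step 2 — Cb = 3752.9 / 6007.8 ≈ 0.62467 (5 s.f.)

0.62467


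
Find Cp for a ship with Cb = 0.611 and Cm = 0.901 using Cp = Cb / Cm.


Formula: Cp = Cb / Cm
Substituting: Cp = 0.611 / 0.901
Result: Cp ≈ 0.67814 (5 s.f.)

0.67814


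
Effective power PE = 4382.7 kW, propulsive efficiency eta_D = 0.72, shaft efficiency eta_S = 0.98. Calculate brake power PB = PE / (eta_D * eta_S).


Formula: PB = PE / (eta_D * eta_S)
Step 1 — combined efficiency = eta_D * eta_S = 0.72 * 0.98 = 0.7056
Step 2 — PB = 4382.7 / 0.7056 ≈ 6211.3 kW (5 s.f.)

6211.3 kW


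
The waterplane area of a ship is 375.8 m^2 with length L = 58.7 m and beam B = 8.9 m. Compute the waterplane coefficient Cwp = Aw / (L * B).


Formula: Cwp = Aw / (L * B)
Step 1 — L * B = 58.7 * 8.9 = 522.43 m^2
Step 2 — Cwp = 375.8 / 522.43 ≈ 0.71933 (5 s.f.)

0.71933


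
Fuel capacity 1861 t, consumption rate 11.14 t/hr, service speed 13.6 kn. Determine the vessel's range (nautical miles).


Formula: endurance = fuel / rate; range = endurance * speed
Step 1 — endurance = 1861 / 11.14 = 167.0557 hours
Step 2 — range = 167.0557 * 13.6 ≈ 2272.0 nautical miles (5 s.f.)

2272.0 NM


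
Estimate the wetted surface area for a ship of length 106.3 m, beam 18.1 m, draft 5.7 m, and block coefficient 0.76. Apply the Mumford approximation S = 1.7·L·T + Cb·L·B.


Formula: S = 1.7*L*T + V/T with V = Cb*L*B*T, i.e. S = L * (1.7*T + Cb*B)
Step 1 — 1.7*T = 1.7 * 5.7 = 9.69 m
Step 2 — Cb*B = 0.76 * 18.1 = 13.756 m
Step 3 — 1.7*T + Cb*B = 9.69 + 13.756 = 23.446 m
Step 4 — S = 106.3 * 23.446 ≈ 2492.3 m^2 (5 s.f.)

2492.3 m^2


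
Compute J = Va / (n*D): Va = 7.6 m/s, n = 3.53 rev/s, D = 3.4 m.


Formula: J = Va / (n * D)
Step 1 — n * D = 3.53 * 3.4 = 12.002
Step 2 — J = 7.6 / 12.002 ≈ 0.63323 (5 s.f.)

0.63323


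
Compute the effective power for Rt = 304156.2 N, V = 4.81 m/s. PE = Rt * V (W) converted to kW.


Formula: PE = Rt * V / 1000 (kW)
Step 1 — PE (W) = 304156.2 * 4.81 = 1462991.322 W
Step 2 — PE (kW) = 1462991.322 / 1000 ≈ 1463.0 kW (5 s.f.)

1463.0 kW


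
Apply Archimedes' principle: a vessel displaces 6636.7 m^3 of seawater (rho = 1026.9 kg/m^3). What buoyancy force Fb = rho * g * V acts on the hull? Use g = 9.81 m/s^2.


Formula: Fb = rho * g * V
Substituting: Fb = 1026.9 * 9.81 * 6636.7
Intermediate: 1026.9 * 9.81 = 10073.889
Result: Fb = 10073.889 * 6636.7 ≈ 66857000 N (5 s.f.)

66857000 N


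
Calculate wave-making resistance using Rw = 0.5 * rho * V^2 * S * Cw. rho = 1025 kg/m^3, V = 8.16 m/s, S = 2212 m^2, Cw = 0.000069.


Formula: Rw = 0.5 * rho * V^2 * S * Cw
Step 1 — V^2 = 8.16^2 = 66.5856
Step 2 — 0.5 * rho * V^2 = 0.5 * 1025 * 66.5856 = 34125.12
Step 3 — Rw = 34125.12 * 2212 * 0.000069 ≈ 5208.4 N (5 s.f.)

5208.4 N


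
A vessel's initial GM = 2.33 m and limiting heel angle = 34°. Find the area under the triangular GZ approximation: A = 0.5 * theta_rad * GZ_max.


Formula: GZ_max = GM * sin(theta); Area = 0.5 * theta_rad * GZ_max
Step 1 — GZ_max = 2.33 * sin(34°) = 2.33 * 0.559193 = 1.30292 m
Step 2 — theta_rad = 34 * pi/180 = 0.593412 rad
Step 3 — Area = 0.5 * 0.593412 * 1.30292 ≈ 0.38658 m·rad (5 s.f.)

0.38658 m·rad


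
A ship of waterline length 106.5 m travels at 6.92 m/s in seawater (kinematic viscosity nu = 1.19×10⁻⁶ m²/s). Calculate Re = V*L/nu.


Formula: Re = V * L / nu
Step 1 — V * L = 6.92 * 106.5 = 736.98 m^2/s
Step 2 — Re = 736.98 / 1.19e-6 = 6.19e+08

6.19e+08


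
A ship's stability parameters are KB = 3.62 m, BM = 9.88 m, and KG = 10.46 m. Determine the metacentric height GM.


Formula: GM = KB + BM - KG
Step 1 — KM = KB + BM = 3.62 + 9.88 = 13.5 m
Step 2 — GM = KM - KG = 13.5 - 10.46 = 3.04 m

3.04 m


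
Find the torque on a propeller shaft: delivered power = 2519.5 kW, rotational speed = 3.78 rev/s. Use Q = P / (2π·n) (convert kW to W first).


Formula: Q = P_W / (2 * pi * n)
Step 1 — P_W = 2519.5 kW * 1000 = 2519500.0 W
Step 2 — 2 * pi * n = 2 * pi * 3.78 = 23.75044
Step 3 — Q = 2519500.0 / 23.75044 ≈ 106080 N·m (5 s.f.)

106080 N·m


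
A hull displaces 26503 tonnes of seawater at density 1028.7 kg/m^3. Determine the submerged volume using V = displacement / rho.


Formula: V = mass / rho
Step 1 — convert tonnes to kg: 26503 t * 1000 = 26503000 kg
Step 2 — V = 26503000 / 1028.7 ≈ 25764 m^3 (5 s.f.)

25764 m^3


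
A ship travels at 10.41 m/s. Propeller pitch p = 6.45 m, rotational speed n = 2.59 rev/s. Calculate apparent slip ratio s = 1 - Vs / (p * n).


Formula: s = 1 - Vs / (p * n)
Step 1 — p * n = 6.45 * 2.59 = 16.7055
Step 2 — Vs / (p*n) = 10.41 / 16.7055 = 0.623148 (6 d.p.)
Step 3 — s = 1 - 0.623148 = 0.376852

0.376852


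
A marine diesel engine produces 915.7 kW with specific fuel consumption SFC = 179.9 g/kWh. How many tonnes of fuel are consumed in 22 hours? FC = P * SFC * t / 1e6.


Formula: FC (tonnes) = P * SFC * t / 1,000,000
Step 1 — P * SFC * t = 915.7 * 179.9 * 22 = 3624157.46 g
Step 2 — FC (tonnes) = 3624157.46 / 1,000,000 ≈ 3.6242 tonnes (5 s.f.)

3.6242 tonnes


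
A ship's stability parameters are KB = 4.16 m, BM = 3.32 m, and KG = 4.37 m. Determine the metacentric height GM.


Formula: GM = KB + BM - KG
Step 1 — KM = KB + BM = 4.16 + 3.32 = 7.48 m
Step 2 — GM = KM - KG = 7.48 - 4.37 = 3.11 m

3.11 m


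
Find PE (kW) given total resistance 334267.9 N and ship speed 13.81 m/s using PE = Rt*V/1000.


Formula: PE = Rt * V / 1000 (kW)
Step 1 — PE (W) = 334267.9 * 13.81 = 4616239.699 W
Step 2 — PE (kW) = 4616239.699 / 1000 ≈ 4616.2 kW (5 s.f.)

4616.2 kW


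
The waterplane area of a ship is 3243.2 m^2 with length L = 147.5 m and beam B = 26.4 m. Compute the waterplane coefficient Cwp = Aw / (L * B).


Formula: Cwp = Aw / (L * B)
Step 1 — L * B = 147.5 * 26.4 = 3894.0 m^2
Step 2 — Cwp = 3243.2 / 3894.0 ≈ 0.83287 (5 s.f.)

0.83287


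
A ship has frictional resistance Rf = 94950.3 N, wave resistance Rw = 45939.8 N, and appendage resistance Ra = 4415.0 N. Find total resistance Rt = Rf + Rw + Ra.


Formula: Rt = Rf + Rw + Ra
Substituting: Rt = 94950.3 + 45939.8 + 4415.0
Result: Rt = 145305.1 N

145305.1 N


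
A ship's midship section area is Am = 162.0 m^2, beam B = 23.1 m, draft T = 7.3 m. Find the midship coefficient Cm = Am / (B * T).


Formula: Cm = Am / (B * T)
Step 1 — B * T = 23.1 * 7.3 = 168.63 m^2
Step 2 — Cm = 162.0 / 168.63 ≈ 0.96068 (5 s.f.)

0.96068


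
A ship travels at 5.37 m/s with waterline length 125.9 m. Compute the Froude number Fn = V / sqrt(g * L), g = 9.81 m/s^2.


Formula: Fn = V / sqrt(g * L)
Step 1 — g * L = 9.81 * 125.9 = 1235.079
Step 2 — sqrt(g * L) = sqrt(1235.079) = 35.143691
Step 3 — Fn = 5.37 / 35.143691 ≈ 0.15280 (5 s.f.)

0.15280


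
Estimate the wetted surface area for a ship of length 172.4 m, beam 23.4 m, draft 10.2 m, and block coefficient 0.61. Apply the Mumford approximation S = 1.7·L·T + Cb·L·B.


Formula: S = 1.7*L*T + V/T with V = Cb*L*B*T, i.e. S = L * (1.7*T + Cb*B)
Step 1 — 1.7*T = 1.7 * 10.2 = 17.34 m
Step 2 — Cb*B = 0.61 * 23.4 = 14.274 m
Step 3 — 1.7*T + Cb*B = 17.34 + 14.274 = 31.614 m
Step 4 — S = 172.4 * 31.614 ≈ 5450.3 m^2 (5 s.f.)

5450.3 m^2


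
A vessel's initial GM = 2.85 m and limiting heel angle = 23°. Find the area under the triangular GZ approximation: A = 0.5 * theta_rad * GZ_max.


Formula: GZ_max = GM * sin(theta); Area = 0.5 * theta_rad * GZ_max
Step 1 — GZ_max = 2.85 * sin(23°) = 2.85 * 0.390731 = 1.113583 m
Step 2 — theta_rad = 23 * pi/180 = 0.401426 rad
Step 3 — Area = 0.5 * 0.401426 * 1.113583 ≈ 0.22351 m·rad (5 s.f.)

0.22351 m·rad


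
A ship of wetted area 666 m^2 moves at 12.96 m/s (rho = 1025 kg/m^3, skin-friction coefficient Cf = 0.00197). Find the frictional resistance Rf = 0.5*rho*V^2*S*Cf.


Formula: Rf = 0.5 * rho * V^2 * S * Cf
Step 1 — V^2 = 12.96^2 = 167.9616
Step 2 — 0.5 * rho * V^2 = 0.5 * 1025 * 167.9616 = 86080.32
Step 3 — Rf = 86080.32 * 666 * 0.00197 ≈ 112940 N (5 s.f.)

112940 N


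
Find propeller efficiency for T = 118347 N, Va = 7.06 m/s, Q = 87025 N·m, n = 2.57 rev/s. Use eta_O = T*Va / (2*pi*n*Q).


Formula: eta = T * Va / (2 * pi * n * Q)
Step 1 — numerator = T * Va = 118347 * 7.06 = 835529.82
Step 2 — 2 * pi * n = 2 * pi * 2.57 = 16.147786
Step 3 — denominator = 16.147786 * 87025 = 1405261.08
Step 4 — eta = 835529.82 / 1405261.08 ≈ 0.59457 (5 s.f.)

0.59457


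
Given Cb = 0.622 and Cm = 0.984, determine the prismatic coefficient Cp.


Formula: Cp = Cb / Cm
Substituting: Cp = 0.622 / 0.984
Result: Cp ≈ 0.63211 (5 s.f.)

0.63211


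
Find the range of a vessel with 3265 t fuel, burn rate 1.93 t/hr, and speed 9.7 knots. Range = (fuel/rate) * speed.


Formula: endurance = fuel / rate; range = endurance * speed
Step 1 — endurance = 3265 / 1.93 = 1691.7098 hours
Step 2 — range = 1691.7098 * 9.7 ≈ 16410 nautical miles (5 s.f.)

16410 NM


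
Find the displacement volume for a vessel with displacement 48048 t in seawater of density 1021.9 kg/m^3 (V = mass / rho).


Formula: V = mass / rho
Step 1 — convert tonnes to kg: 48048 t * 1000 = 48048000 kg
Step 2 — V = 48048000 / 1021.9 ≈ 47018 m^3 (5 s.f.)

47018 m^3


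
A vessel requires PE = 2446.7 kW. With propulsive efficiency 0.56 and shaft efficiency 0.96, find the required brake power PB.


Formula: PB = PE / (eta_D * eta_S)
Step 1 — combined efficiency = eta_D * eta_S = 0.56 * 0.96 = 0.5376
Step 2 — PB = 2446.7 / 0.5376 ≈ 4551.2 kW (5 s.f.)

4551.2 kW


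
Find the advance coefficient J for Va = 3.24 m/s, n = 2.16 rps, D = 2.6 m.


Formula: J = Va / (n * D)
Step 1 — n * D = 2.16 * 2.6 = 5.616
Step 2 — J = 3.24 / 5.616 ≈ 0.57692 (5 s.f.)

0.57692


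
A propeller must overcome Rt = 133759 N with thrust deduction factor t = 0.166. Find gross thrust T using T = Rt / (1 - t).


Formula: T = Rt / (1 - t)
Step 1 — (1 - t) = 1 - 0.166 = 0.834
Step 2 — T = 133759 / 0.834 ≈ 160380 N (5 s.f.)

160380 N


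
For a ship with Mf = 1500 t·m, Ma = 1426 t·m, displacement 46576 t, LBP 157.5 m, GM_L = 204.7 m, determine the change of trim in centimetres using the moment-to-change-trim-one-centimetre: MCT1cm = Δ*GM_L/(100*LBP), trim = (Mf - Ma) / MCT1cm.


Formula: net trimming moment = Mf - Ma; MCT1cm = Δ*GM_L/(100*LBP); trim = net moment / MCT1cm
Step 1 — net trimming moment = 1500 - 1426 = 74 t·m
Step 2 — MCT1cm = 46576 * 204.7 / (100 * 157.5) = 605.3401 t·m/cm
Step 3 — trim = 74 / 605.3401 ≈ 0.12225 cm (5 s.f.)

0.12225 cm


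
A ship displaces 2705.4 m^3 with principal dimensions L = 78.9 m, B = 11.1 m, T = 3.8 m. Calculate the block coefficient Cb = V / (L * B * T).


Formula: Cb = V / (L * B * T)
Step 1 — L * B * T = 78.9 * 11.1 * 3.8 = 3328.002 m^3
Step 2 — Cb = 2705.4 / 3328.002 ≈ 0.81292 (5 s.f.)

0.81292


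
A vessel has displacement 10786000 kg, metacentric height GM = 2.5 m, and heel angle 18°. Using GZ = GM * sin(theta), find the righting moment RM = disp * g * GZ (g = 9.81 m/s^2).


Formula: GZ = GM * sin(theta); RM = disp * g * GZ
Step 1 — GZ = 2.5 * sin(18°) = 2.5 * 0.309017 = 0.772542 m
Step 2 — RM = 10786000 * 9.81 * 0.772542 ≈ 81743000 N·m (5 s.f.)

81743000 N·m


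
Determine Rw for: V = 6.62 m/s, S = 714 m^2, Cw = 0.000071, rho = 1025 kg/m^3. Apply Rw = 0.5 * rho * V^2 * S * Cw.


Formula: Rw = 0.5 * rho * V^2 * S * Cw
Step 1 — V^2 = 6.62^2 = 43.8244
Step 2 — 0.5 * rho * V^2 = 0.5 * 1025 * 43.8244 = 22460.005
Step 3 — Rw = 22460.005 * 714 * 0.000071 ≈ 1138.6 N (5 s.f.)

1138.6 N


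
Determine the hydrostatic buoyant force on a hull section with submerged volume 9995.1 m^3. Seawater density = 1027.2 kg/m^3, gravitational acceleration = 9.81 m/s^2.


Formula: Fb = rho * g * V
Substituting: Fb = 1027.2 * 9.81 * 9995.1
Intermediate: 1027.2 * 9.81 = 10076.832
Result: Fb = 10076.832 * 9995.1 ≈ 100720000 N (5 s.f.)

100720000 N


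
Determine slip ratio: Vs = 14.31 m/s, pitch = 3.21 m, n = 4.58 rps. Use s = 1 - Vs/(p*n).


Formula: s = 1 - Vs / (p * n)
Step 1 — p * n = 3.21 * 4.58 = 14.7018
Step 2 — Vs / (p*n) = 14.31 / 14.7018 = 0.97335 (6 d.p.)
Step 3 — s = 1 - 0.97335 = 0.02665

0.02665


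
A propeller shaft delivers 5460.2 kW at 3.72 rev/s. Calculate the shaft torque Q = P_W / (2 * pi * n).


Formula: Q = P_W / (2 * pi * n)
Step 1 — P_W = 5460.2 kW * 1000 = 5460200.0 W
Step 2 — 2 * pi * n = 2 * pi * 3.72 = 23.373449
Step 3 — Q = 5460200.0 / 23.373449 ≈ 233610 N·m (5 s.f.)

233610 N·m


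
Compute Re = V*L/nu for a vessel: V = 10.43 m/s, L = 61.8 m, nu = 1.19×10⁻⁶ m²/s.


Formula: Re = V * L / nu
Step 1 — V * L = 10.43 * 61.8 = 644.574 m^2/s
Step 2 — Re = 644.574 / 1.19e-6 = 5.42e+08

5.42e+08


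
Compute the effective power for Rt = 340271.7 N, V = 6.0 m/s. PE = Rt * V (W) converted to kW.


Formula: PE = Rt * V / 1000 (kW)
Step 1 — PE (W) = 340271.7 * 6.0 = 2041630.2 W
Step 2 — PE (kW) = 2041630.2 / 1000 ≈ 2041.6 kW (5 s.f.)

2041.6 kW


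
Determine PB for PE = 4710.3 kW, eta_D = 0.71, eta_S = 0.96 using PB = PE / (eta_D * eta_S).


Formula: PB = PE / (eta_D * eta_S)
Step 1 — combined efficiency = eta_D * eta_S = 0.71 * 0.96 = 0.6816
Step 2 — PB = 4710.3 / 0.6816 ≈ 6910.7 kW (5 s.f.)

6910.7 kW


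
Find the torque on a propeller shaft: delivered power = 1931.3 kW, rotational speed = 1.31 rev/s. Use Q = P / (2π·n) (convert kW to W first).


Formula: Q = P_W / (2 * pi * n)
Step 1 — P_W = 1931.3 kW * 1000 = 1931300.0 W
Step 2 — 2 * pi * n = 2 * pi * 1.31 = 8.230973
Step 3 — Q = 1931300.0 / 8.230973 ≈ 234640 N·m (5 s.f.)

234640 N·m


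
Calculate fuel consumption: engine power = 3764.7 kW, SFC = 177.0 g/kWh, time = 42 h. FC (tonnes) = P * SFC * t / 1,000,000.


Formula: FC (tonnes) = P * SFC * t / 1,000,000
Step 1 — P * SFC * t = 3764.7 * 177.0 * 42 = 27986779.8 g
Step 2 — FC (tonnes) = 27986779.8 / 1,000,000 ≈ 27.987 tonnes (5 s.f.)

27.987 tonnes


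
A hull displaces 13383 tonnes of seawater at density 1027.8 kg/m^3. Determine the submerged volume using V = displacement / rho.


Formula: V = mass / rho
Step 1 — convert tonnes to kg: 13383 t * 1000 = 13383000 kg
Step 2 — V = 13383000 / 1027.8 ≈ 13021 m^3 (5 s.f.)

13021 m^3


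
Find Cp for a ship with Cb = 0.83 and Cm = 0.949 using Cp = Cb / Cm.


Formula: Cp = Cb / Cm
Substituting: Cp = 0.83 / 0.949
Result: Cp ≈ 0.87460 (5 s.f.)

0.87460


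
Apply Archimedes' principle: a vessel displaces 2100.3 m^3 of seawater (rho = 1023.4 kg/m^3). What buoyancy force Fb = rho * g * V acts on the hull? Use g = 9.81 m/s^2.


Formula: Fb = rho * g * V
Substituting: Fb = 1023.4 * 9.81 * 2100.3
Intermediate: 1023.4 * 9.81 = 10039.554
Result: Fb = 10039.554 * 2100.3 ≈ 21086000 N (5 s.f.)

21086000 N


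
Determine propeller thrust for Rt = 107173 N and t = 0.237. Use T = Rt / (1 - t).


Formula: T = Rt / (1 - t)
Step 1 — (1 - t) = 1 - 0.237 = 0.763
Step 2 — T = 107173 / 0.763 ≈ 140460 N (5 s.f.)

140460 N


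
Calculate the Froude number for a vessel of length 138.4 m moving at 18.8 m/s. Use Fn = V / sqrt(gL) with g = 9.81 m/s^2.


Formula: Fn = V / sqrt(g * L)
Step 1 — g * L = 9.81 * 138.4 = 1357.704
Step 2 — sqrt(g * L) = sqrt(1357.704) = 36.847035
Step 3 — Fn = 18.8 / 36.847035 ≈ 0.51022 (5 s.f.)

0.51022


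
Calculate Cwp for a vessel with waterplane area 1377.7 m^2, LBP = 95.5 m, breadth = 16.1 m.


Formula: Cwp = Aw / (L * B)
Step 1 — L * B = 95.5 * 16.1 = 1537.55 m^2
Step 2 — Cwp = 1377.7 / 1537.55 ≈ 0.89604 (5 s.f.)

0.89604


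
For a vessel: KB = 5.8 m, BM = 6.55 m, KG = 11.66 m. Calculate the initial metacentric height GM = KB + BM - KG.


Formula: GM = KB + BM - KG
Step 1 — KM = KB + BM = 5.8 + 6.55 = 12.35 m
Step 2 — GM = KM - KG = 12.35 - 11.66 = 0.69 m

0.69 m


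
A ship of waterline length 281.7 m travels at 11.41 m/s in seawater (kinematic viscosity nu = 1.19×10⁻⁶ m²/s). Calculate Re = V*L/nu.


Formula: Re = V * L / nu
Step 1 — V * L = 11.41 * 281.7 = 3214.197 m^2/s
Step 2 — Re = 3214.197 / 1.19e-6 = 2.70e+09

2.70e+09


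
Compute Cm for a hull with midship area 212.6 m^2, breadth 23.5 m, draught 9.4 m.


Formula: Cm = Am / (B * T)
Step 1 — B * T = 23.5 * 9.4 = 220.9 m^2
Step 2 — Cm = 212.6 / 220.9 ≈ 0.96243 (5 s.f.)

0.96243


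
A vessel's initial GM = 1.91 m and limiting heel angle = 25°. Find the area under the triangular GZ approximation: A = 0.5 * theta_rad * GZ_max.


Formula: GZ_max = GM * sin(theta); Area = 0.5 * theta_rad * GZ_max
Step 1 — GZ_max = 1.91 * sin(25°) = 1.91 * 0.422618 = 0.8072 m
Step 2 — theta_rad = 25 * pi/180 = 0.436332 rad
Step 3 — Area = 0.5 * 0.436332 * 0.8072 ≈ 0.17610 m·rad (5 s.f.)

0.17610 m·rad


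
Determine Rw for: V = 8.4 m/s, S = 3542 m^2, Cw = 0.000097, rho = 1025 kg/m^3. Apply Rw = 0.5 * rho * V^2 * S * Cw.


Formula: Rw = 0.5 * rho * V^2 * S * Cw
Step 1 — V^2 = 8.4^2 = 70.56
Step 2 — 0.5 * rho * V^2 = 0.5 * 1025 * 70.56 = 36162.0
Step 3 — Rw = 36162.0 * 3542 * 0.000097 ≈ 12424 N (5 s.f.)

12424 N


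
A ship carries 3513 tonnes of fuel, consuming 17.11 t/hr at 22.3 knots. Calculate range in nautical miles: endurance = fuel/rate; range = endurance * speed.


Formula: endurance = fuel / rate; range = endurance * speed
Step 1 — endurance = 3513 / 17.11 = 205.3185 hours
Step 2 — range = 205.3185 * 22.3 ≈ 4578.6 nautical miles (5 s.f.)

4578.6 NM


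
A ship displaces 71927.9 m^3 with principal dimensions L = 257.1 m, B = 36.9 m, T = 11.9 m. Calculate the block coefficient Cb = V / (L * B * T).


Formula: Cb = V / (L * B * T)
Step 1 — L * B * T = 257.1 * 36.9 * 11.9 = 112895.181 m^3
Step 2 — Cb = 71927.9 / 112895.181 ≈ 0.63712 (5 s.f.)

0.63712


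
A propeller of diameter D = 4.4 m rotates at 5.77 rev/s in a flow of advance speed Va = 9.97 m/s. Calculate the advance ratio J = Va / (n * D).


Formula: J = Va / (n * D)
Step 1 — n * D = 5.77 * 4.4 = 25.388
Step 2 — J = 9.97 / 25.388 ≈ 0.39271 (5 s.f.)

0.39271


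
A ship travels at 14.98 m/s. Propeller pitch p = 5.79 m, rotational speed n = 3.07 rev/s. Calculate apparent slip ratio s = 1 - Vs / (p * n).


Formula: s = 1 - Vs / (p * n)
Step 1 — p * n = 5.79 * 3.07 = 17.7753
Step 2 — Vs / (p*n) = 14.98 / 17.7753 = 0.842742 (6 d.p.)
Step 3 — s = 1 - 0.842742 = 0.157258

0.157258


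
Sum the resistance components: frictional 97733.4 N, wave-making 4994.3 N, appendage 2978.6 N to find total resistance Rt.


Formula: Rt = Rf + Rw + Ra
Substituting: Rt = 97733.4 + 4994.3 + 2978.6
Result: Rt = 105706.3 N

105706.3 N


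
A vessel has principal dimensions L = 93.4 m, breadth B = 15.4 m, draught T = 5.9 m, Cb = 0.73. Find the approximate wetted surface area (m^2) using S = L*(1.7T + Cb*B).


Formula: S = 1.7*L*T + V/T with V = Cb*L*B*T, i.e. S = L * (1.7*T + Cb*B)
Step 1 — 1.7*T = 1.7 * 5.9 = 10.03 m
Step 2 — Cb*B = 0.73 * 15.4 = 11.242 m
Step 3 — 1.7*T + Cb*B = 10.03 + 11.242 = 21.272 m
Step 4 — S = 93.4 * 21.272 ≈ 1986.8 m^2 (5 s.f.)

1986.8 m^2


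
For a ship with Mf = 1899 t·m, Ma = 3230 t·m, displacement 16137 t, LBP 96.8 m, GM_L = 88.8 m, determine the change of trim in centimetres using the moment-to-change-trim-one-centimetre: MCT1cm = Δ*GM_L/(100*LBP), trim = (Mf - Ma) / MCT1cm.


Formula: net trimming moment = Mf - Ma; MCT1cm = Δ*GM_L/(100*LBP); trim = net moment / MCT1cm
Step 1 — net trimming moment = 1899 - 3230 = -1331 t·m
Step 2 — MCT1cm = 16137 * 88.8 / (100 * 96.8) = 148.0336 t·m/cm
Step 3 — trim = -1331 / 148.0336 ≈ -8.9912 cm (5 s.f.)

-8.9912 cm


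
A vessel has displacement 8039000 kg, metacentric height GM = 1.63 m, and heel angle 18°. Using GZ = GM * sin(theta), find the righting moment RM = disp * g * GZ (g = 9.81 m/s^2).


Formula: GZ = GM * sin(theta); RM = disp * g * GZ
Step 1 — GZ = 1.63 * sin(18°) = 1.63 * 0.309017 = 0.503698 m
Step 2 — RM = 8039000 * 9.81 * 0.503698 ≈ 39723000 N·m (5 s.f.)

39723000 N·m


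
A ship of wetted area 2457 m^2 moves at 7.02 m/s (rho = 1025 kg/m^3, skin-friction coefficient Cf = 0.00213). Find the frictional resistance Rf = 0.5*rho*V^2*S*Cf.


Formula: Rf = 0.5 * rho * V^2 * S * Cf
Step 1 — V^2 = 7.02^2 = 49.2804
Step 2 — 0.5 * rho * V^2 = 0.5 * 1025 * 49.2804 = 25256.205
Step 3 — Rf = 25256.205 * 2457 * 0.00213 ≈ 132180 N (5 s.f.)

132180 N


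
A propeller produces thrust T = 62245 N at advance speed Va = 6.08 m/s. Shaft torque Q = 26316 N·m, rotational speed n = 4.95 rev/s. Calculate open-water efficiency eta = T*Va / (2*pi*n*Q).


Formula: eta = T * Va / (2 * pi * n * Q)
Step 1 — numerator = T * Va = 62245 * 6.08 = 378449.6
Step 2 — 2 * pi * n = 2 * pi * 4.95 = 31.101767
Step 3 — denominator = 31.101767 * 26316 = 818474.1
Step 4 — eta = 378449.6 / 818474.1 ≈ 0.46238 (5 s.f.)

0.46238


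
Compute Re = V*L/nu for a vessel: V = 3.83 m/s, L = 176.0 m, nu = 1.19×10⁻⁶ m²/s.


Formula: Re = V * L / nu
Step 1 — V * L = 3.83 * 176.0 = 674.08 m^2/s
Step 2 — Re = 674.08 / 1.19e-6 = 5.66e+08

5.66e+08


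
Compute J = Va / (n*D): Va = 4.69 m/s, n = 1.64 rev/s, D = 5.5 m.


Formula: J = Va / (n * D)
Step 1 — n * D = 1.64 * 5.5 = 9.02
Step 2 — J = 4.69 / 9.02 ≈ 0.51996 (5 s.f.)

0.51996


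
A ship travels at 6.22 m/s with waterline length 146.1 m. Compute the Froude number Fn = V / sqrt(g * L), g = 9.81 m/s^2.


Formula: Fn = V / sqrt(g * L)
Step 1 — g * L = 9.81 * 146.1 = 1433.241
Step 2 — sqrt(g * L) = sqrt(1433.241) = 37.85817
Step 3 — Fn = 6.22 / 37.85817 ≈ 0.16430 (5 s.f.)

0.16430


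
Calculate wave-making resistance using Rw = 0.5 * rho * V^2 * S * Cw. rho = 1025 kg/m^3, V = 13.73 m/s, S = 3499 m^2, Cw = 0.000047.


Formula: Rw = 0.5 * rho * V^2 * S * Cw
Step 1 — V^2 = 13.73^2 = 188.5129
Step 2 — 0.5 * rho * V^2 = 0.5 * 1025 * 188.5129 = 96612.86125
Step 3 — Rw = 96612.86125 * 3499 * 0.000047 ≈ 15888 N (5 s.f.)

15888 N


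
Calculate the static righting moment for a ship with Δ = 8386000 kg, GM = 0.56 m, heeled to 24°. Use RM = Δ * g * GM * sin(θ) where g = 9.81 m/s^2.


Formula: GZ = GM * sin(theta); RM = disp * g * GZ
Step 1 — GZ = 0.56 * sin(24°) = 0.56 * 0.406737 = 0.227773 m
Step 2 — RM = 8386000 * 9.81 * 0.227773 ≈ 18738000 N·m (5 s.f.)

18738000 N·m


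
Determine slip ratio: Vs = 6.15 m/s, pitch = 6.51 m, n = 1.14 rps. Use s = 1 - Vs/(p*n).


Formula: s = 1 - Vs / (p * n)
Step 1 — p * n = 6.51 * 1.14 = 7.4214
Step 2 — Vs / (p*n) = 6.15 / 7.4214 = 0.828685 (6 d.p.)
Step 3 — s = 1 - 0.828685 = 0.171315

0.171315


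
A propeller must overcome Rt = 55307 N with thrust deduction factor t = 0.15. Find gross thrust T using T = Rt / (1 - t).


Formula: T = Rt / (1 - t)
Step 1 — (1 - t) = 1 - 0.15 = 0.85
Step 2 — T = 55307 / 0.85 ≈ 65067 N (5 s.f.)

65067 N


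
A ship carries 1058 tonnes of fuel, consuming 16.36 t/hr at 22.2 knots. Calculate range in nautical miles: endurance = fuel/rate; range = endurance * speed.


Formula: endurance = fuel / rate; range = endurance * speed
Step 1 — endurance = 1058 / 16.36 = 64.6699 hours
Step 2 — range = 64.6699 * 22.2 ≈ 1435.7 nautical miles (5 s.f.)

1435.7 NM


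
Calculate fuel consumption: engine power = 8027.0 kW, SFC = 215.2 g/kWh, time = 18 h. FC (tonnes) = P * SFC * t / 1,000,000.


Formula: FC (tonnes) = P * SFC * t / 1,000,000
Step 1 — P * SFC * t = 8027.0 * 215.2 * 18 = 31093387.2 g
Step 2 — FC (tonnes) = 31093387.2 / 1,000,000 ≈ 31.093 tonnes (5 s.f.)

31.093 tonnes


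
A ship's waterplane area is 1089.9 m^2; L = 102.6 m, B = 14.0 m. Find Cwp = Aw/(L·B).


Formula: Cwp = Aw / (L * B)
Step 1 — L * B = 102.6 * 14.0 = 1436.4 m^2
Step 2 — Cwp = 1089.9 / 1436.4 ≈ 0.75877 (5 s.f.)

0.75877


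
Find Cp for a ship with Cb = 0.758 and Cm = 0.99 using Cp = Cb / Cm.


Formula: Cp = Cb / Cm
Substituting: Cp = 0.758 / 0.99
Result: Cp ≈ 0.76566 (5 s.f.)

0.76566


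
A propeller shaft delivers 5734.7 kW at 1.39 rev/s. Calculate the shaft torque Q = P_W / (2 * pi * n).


Formula: Q = P_W / (2 * pi * n)
Step 1 — P_W = 5734.7 kW * 1000 = 5734700.0 W
Step 2 — 2 * pi * n = 2 * pi * 1.39 = 8.733628
Step 3 — Q = 5734700.0 / 8.733628 ≈ 656620 N·m (5 s.f.)

656620 N·m


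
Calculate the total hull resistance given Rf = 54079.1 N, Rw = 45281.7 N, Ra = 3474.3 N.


Formula: Rt = Rf + Rw + Ra
Substituting: Rt = 54079.1 + 45281.7 + 3474.3
Result: Rt = 102835.1 N

102835.1 N


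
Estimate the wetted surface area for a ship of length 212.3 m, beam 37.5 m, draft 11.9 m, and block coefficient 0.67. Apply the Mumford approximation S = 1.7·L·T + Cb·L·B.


Formula: S = 1.7*L*T + V/T with V = Cb*L*B*T, i.e. S = L * (1.7*T + Cb*B)
Step 1 — 1.7*T = 1.7 * 11.9 = 20.23 m
Step 2 — Cb*B = 0.67 * 37.5 = 25.125 m
Step 3 — 1.7*T + Cb*B = 20.23 + 25.125 = 45.355 m
Step 4 — S = 212.3 * 45.355 ≈ 9628.9 m^2 (5 s.f.)

9628.9 m^2


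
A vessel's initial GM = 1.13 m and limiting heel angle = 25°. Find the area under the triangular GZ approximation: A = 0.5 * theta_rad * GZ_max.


Formula: GZ_max = GM * sin(theta); Area = 0.5 * theta_rad * GZ_max
Step 1 — GZ_max = 1.13 * sin(25°) = 1.13 * 0.422618 = 0.477558 m
Step 2 — theta_rad = 25 * pi/180 = 0.436332 rad
Step 3 — Area = 0.5 * 0.436332 * 0.477558 ≈ 0.10419 m·rad (5 s.f.)

0.10419 m·rad


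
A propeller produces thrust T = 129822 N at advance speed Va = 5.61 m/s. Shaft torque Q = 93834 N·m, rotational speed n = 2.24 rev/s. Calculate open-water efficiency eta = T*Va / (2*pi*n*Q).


Formula: eta = T * Va / (2 * pi * n * Q)
Step 1 — numerator = T * Va = 129822 * 5.61 = 728301.42
Step 2 — 2 * pi * n = 2 * pi * 2.24 = 14.074335
Step 3 — denominator = 14.074335 * 93834 = 1320651.15
Step 4 — eta = 728301.42 / 1320651.15 ≈ 0.55147 (5 s.f.)

0.55147


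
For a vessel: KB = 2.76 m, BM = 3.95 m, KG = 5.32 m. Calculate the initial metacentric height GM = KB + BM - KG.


Formula: GM = KB + BM - KG
Step 1 — KM = KB + BM = 2.76 + 3.95 = 6.71 m
Step 2 — GM = KM - KG = 6.71 - 5.32 = 1.39 m

1.39 m


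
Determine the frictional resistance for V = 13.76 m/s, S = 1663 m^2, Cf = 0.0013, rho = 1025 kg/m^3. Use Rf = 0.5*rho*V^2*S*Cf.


Formula: Rf = 0.5 * rho * V^2 * S * Cf
Step 1 — V^2 = 13.76^2 = 189.3376
Step 2 — 0.5 * rho * V^2 = 0.5 * 1025 * 189.3376 = 97035.52
Step 3 — Rf = 97035.52 * 1663 * 0.0013 ≈ 209780 N (5 s.f.)

209780 N


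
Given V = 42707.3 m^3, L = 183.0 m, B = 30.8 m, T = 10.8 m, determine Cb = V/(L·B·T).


Formula: Cb = V / (L * B * T)
Step 1 — L * B * T = 183.0 * 30.8 * 10.8 = 60873.12 m^3
Step 2 — Cb = 42707.3 / 60873.12 ≈ 0.70158 (5 s.f.)

0.70158


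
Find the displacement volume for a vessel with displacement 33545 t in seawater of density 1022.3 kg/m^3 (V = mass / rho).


Formula: V = mass / rho
Step 1 — convert tonnes to kg: 33545 t * 1000 = 33545000 kg
Step 2 — V = 33545000 / 1022.3 ≈ 32813 m^3 (5 s.f.)

32813 m^3


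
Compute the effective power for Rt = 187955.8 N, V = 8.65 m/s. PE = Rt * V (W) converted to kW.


Formula: PE = Rt * V / 1000 (kW)
Step 1 — PE (W) = 187955.8 * 8.65 = 1625817.67 W
Step 2 — PE (kW) = 1625817.67 / 1000 ≈ 1625.8 kW (5 s.f.)

1625.8 kW


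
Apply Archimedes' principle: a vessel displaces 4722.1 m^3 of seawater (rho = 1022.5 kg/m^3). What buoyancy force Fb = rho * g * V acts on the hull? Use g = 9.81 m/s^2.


Formula: Fb = rho * g * V
Substituting: Fb = 1022.5 * 9.81 * 4722.1
Intermediate: 1022.5 * 9.81 = 10030.725
Result: Fb = 10030.725 * 4722.1 ≈ 47366000 N (5 s.f.)

47366000 N


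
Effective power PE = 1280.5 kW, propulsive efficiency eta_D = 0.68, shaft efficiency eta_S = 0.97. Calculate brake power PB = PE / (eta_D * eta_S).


Formula: PB = PE / (eta_D * eta_S)
Step 1 — combined efficiency = eta_D * eta_S = 0.68 * 0.97 = 0.6596
Step 2 — PB = 1280.5 / 0.6596 ≈ 1941.3 kW (5 s.f.)

1941.3 kW


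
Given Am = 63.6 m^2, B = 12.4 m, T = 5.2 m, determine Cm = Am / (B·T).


Formula: Cm = Am / (B * T)
Step 1 — B * T = 12.4 * 5.2 = 64.48 m^2
Step 2 — Cm = 63.6 / 64.48 ≈ 0.98635 (5 s.f.)

0.98635


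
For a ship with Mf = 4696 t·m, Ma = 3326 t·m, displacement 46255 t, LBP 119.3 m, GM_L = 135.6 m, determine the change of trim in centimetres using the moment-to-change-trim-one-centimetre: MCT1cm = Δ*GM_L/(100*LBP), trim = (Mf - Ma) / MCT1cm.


Formula: net trimming moment = Mf - Ma; MCT1cm = Δ*GM_L/(100*LBP); trim = net moment / MCT1cm
Step 1 — net trimming moment = 4696 - 3326 = 1370 t·m
Step 2 — MCT1cm = 46255 * 135.6 / (100 * 119.3) = 525.7484 t·m/cm
Step 3 — trim = 1370 / 525.7484 ≈ 2.6058 cm (5 s.f.)

2.6058 cm


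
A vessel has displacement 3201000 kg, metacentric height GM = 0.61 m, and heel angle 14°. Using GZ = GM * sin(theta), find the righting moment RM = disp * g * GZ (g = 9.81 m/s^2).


Formula: GZ = GM * sin(theta); RM = disp * g * GZ
Step 1 — GZ = 0.61 * sin(14°) = 0.61 * 0.241922 = 0.147572 m
Step 2 — RM = 3201000 * 9.81 * 0.147572 ≈ 4634000 N·m (5 s.f.)

4634000 N·m


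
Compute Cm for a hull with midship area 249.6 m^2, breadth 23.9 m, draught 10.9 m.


Formula: Cm = Am / (B * T)
Step 1 — B * T = 23.9 * 10.9 = 260.51 m^2
Step 2 — Cm = 249.6 / 260.51 ≈ 0.95812 (5 s.f.)

0.95812


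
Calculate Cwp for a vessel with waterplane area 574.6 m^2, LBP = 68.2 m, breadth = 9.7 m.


Formula: Cwp = Aw / (L * B)
Step 1 — L * B = 68.2 * 9.7 = 661.54 m^2
Step 2 — Cwp = 574.6 / 661.54 ≈ 0.86858 (5 s.f.)

0.86858


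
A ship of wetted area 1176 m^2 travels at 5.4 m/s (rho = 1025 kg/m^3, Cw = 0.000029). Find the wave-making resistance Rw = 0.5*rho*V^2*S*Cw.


Formula: Rw = 0.5 * rho * V^2 * S * Cw
Step 1 — V^2 = 5.4^2 = 29.16
Step 2 — 0.5 * rho * V^2 = 0.5 * 1025 * 29.16 = 14944.5
Step 3 — Rw = 14944.5 * 1176 * 0.000029 ≈ 509.67 N (5 s.f.)

509.67 N


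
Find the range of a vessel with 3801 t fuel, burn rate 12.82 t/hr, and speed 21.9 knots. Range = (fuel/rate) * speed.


Formula: endurance = fuel / rate; range = endurance * speed
Step 1 — endurance = 3801 / 12.82 = 296.4899 hours
Step 2 — range = 296.4899 * 21.9 ≈ 6493.1 nautical miles (5 s.f.)

6493.1 NM


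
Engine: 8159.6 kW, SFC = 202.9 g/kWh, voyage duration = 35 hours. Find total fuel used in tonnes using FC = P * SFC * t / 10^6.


Formula: FC (tonnes) = P * SFC * t / 1,000,000
Step 1 — P * SFC * t = 8159.6 * 202.9 * 35 = 57945399.4 g
Step 2 — FC (tonnes) = 57945399.4 / 1,000,000 ≈ 57.945 tonnes (5 s.f.)

57.945 tonnes


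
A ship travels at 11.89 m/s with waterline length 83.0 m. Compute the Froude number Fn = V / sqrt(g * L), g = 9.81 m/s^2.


Formula: Fn = V / sqrt(g * L)
Step 1 — g * L = 9.81 * 83.0 = 814.23
Step 2 — sqrt(g * L) = sqrt(814.23) = 28.534716
Step 3 — Fn = 11.89 / 28.534716 ≈ 0.41669 (5 s.f.)

0.41669


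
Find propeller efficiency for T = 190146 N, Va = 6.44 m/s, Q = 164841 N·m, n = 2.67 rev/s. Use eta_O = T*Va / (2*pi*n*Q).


Formula: eta = T * Va / (2 * pi * n * Q)
Step 1 — numerator = T * Va = 190146 * 6.44 = 1224540.24
Step 2 — 2 * pi * n = 2 * pi * 2.67 = 16.776105
Step 3 — denominator = 16.776105 * 164841 = 2765389.92
Step 4 — eta = 1224540.24 / 2765389.92 ≈ 0.44281 (5 s.f.)

0.44281


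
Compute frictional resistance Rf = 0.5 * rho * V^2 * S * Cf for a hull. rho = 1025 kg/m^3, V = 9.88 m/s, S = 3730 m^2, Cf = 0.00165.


Formula: Rf = 0.5 * rho * V^2 * S * Cf
Step 1 — V^2 = 9.88^2 = 97.6144
Step 2 — 0.5 * rho * V^2 = 0.5 * 1025 * 97.6144 = 50027.38
Step 3 — Rf = 50027.38 * 3730 * 0.00165 ≈ 307890 N (5 s.f.)

307890 N
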